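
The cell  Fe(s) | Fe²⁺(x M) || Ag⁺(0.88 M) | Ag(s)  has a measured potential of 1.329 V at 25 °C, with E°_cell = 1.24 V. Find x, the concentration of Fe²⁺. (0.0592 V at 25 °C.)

From the Nernst equation, log Q = n(E° − E)/0.0592 = 2(1.24 − 1.329)/0.0592 = -3.007, so Q = 9.85 × 10^-4.
With Q = [Fe²⁺]/[Ag⁺]^2 and the known concentrations, [Fe²⁺] in the numerator gives [Fe²⁺] = 7.6 × 10^-4 M.

7.6 × 10^-4 M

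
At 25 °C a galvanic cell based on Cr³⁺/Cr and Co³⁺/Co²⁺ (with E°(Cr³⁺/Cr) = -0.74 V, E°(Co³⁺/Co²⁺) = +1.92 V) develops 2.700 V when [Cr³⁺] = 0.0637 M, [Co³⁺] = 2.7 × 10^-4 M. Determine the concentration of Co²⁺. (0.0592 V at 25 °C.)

1.4 × 10^-4 M

From the Nernst equation, log Q = n(E° − E)/0.0592 = 3(2.66 − 2.700)/0.0592 = -2.027, so Q = 0.00940.
With Q = [Cr³⁺]·[Co²⁺]^3/[Co³⁺]^3 and the known concentrations, [Co²⁺]^3 in the numerator gives [Co²⁺] = 1.4 × 10^-4 M.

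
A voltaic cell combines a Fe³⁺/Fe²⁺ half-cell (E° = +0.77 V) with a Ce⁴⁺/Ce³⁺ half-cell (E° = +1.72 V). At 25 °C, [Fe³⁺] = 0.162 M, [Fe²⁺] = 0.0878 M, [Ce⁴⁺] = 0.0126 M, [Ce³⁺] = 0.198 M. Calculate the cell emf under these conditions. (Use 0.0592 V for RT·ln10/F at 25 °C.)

0.863 V

The Ce⁴⁺/Ce³⁺ couple has the higher reduction potential and acts as the cathode, so E°_cell = +1.72 − (+0.77) = 0.95 V.
Balancing electrons gives n = 1; the reaction quotient is Q = [Fe³⁺]·[Ce³⁺]/([Fe²⁺]·[Ce⁴⁺]) = 29.0.
At 25 °C, E = E° − (0.0592/n) log Q = 0.95 − (0.0592/1)(1.462) = 0.950 − 0.087 = 0.863 V.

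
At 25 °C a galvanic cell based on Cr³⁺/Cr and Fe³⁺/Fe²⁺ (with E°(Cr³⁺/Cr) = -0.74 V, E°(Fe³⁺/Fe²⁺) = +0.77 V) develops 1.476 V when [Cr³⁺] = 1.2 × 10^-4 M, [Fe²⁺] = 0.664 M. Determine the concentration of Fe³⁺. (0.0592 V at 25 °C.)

0.0087 M

From the Nernst equation, log Q = n(E° − E)/0.0592 = 3(1.51 − 1.476)/0.0592 = 1.723, so Q = 52.8.
With Q = [Cr³⁺]·[Fe²⁺]^3/[Fe³⁺]^3 and the known concentrations, [Fe³⁺]^3 in the denominator gives [Fe³⁺] = 0.0087 M.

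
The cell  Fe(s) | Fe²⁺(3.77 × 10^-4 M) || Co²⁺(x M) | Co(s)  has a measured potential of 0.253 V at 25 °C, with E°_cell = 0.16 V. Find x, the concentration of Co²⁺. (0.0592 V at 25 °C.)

0.52 M

From the Nernst equation, log Q = n(E° − E)/0.0592 = 2(0.16 − 0.253)/0.0592 = -3.142, so Q = 7.21 × 10^-4.
With Q = [Fe²⁺]/[Co²⁺] and the known concentrations, [Co²⁺] in the denominator gives [Co²⁺] = 0.52 M.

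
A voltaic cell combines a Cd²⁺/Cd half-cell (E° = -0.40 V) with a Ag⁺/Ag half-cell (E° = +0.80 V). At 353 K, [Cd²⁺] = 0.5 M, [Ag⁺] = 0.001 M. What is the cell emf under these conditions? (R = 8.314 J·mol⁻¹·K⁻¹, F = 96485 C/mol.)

The Ag⁺/Ag couple has the higher reduction potential and acts as the cathode, so E°_cell = +0.80 − (-0.40) = 1.20 V.
Balancing electrons gives n = 2; the reaction quotient is Q = [Cd²⁺]/[Ag⁺]^2 = 5 × 10^5.
E = E° − (RT/nF) ln Q = 1.20 − (8.314×353)/(2×96485) × (13.122) = 1.200 − 0.200 = 1.000 V.

1.00 V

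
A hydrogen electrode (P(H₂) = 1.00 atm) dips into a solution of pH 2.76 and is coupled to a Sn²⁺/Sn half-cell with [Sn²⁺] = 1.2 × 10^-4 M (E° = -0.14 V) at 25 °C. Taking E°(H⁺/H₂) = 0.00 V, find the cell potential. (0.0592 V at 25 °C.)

The hydrogen couple is the cathode, so E°_cell = 0.14 V; n = 2.
[H⁺] = 10^(−2.76) = 0.0017 M, and Q = [Sn²⁺]·P(H₂) / [H⁺]^2 = 39.7.
E = E° − (0.0592/2) log Q = 0.14 − (0.0592/2)(1.599) = 0.093 V.

0.093 V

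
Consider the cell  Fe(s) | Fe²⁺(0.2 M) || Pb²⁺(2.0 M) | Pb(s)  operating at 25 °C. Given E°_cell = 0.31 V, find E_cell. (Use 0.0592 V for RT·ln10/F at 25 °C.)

0.340 V

Balancing electrons gives n = 2; the reaction quotient is Q = [Fe²⁺]/[Pb²⁺] = 0.100.
At 25 °C, E = E° − (0.0592/n) log Q = 0.31 − (0.0592/2)(-1.000) = 0.310 + 0.030 = 0.340 V.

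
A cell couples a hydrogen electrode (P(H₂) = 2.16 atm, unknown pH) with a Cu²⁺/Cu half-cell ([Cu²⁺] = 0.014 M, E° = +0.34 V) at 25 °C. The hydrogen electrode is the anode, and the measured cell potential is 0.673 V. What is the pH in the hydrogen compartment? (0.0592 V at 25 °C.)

E°_cell = 0.34 V and n = 2.
log Q = n(E° − E)/0.0592 = 2×(0.34 − 0.673)/0.0592 = -11.250.
With Q = [H⁺]^2 / ([Cu²⁺]·P(H₂)), solving for [H⁺] gives log[H⁺] = -6.385, so pH = 6.38.

pH = 6.38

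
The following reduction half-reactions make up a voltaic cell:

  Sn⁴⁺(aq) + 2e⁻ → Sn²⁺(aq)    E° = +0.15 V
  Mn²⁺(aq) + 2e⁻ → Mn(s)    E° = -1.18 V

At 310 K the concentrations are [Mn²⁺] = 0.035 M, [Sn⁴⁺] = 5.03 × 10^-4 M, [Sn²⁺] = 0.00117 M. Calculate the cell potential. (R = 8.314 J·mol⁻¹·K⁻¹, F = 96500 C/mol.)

The Sn⁴⁺/Sn²⁺ couple has the higher reduction potential and acts as the cathode, so E°_cell = +0.15 − (-1.18) = 1.33 V.
Balancing electrons gives n = 2; the reaction quotient is Q = [Mn²⁺]·[Sn²⁺]/[Sn⁴⁺] = 0.0814.
E = E° − (RT/nF) ln Q = 1.33 − (8.314×310)/(2×96500) × (-2.508) = 1.330 + 0.033 = 1.363 V.

1.36 V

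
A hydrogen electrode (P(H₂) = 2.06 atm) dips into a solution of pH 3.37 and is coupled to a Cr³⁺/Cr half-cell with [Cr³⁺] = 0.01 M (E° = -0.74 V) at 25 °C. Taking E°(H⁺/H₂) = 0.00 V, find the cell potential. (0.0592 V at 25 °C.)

0.57 V

The hydrogen couple is the cathode, so E°_cell = 0.74 V; n = 6.
[H⁺] = 10^(−3.37) = 4.3 × 10^-4 M, and Q = [Cr³⁺]^2·P(H₂)^3 / [H⁺]^6 = 1.45 × 10^17.
E = E° − (0.0592/6) log Q = 0.74 − (0.0592/6)(17.162) = 0.571 V.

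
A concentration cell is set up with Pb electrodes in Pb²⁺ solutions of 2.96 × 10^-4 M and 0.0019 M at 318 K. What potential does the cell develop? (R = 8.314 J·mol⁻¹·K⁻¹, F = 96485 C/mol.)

Both half-cells are Pb²⁺/Pb, so E°_cell = 0. The concentrated side is the cathode; the cell reaction moves Pb²⁺ from high to low concentration with n = 2.
Q = [Pb²⁺]_dilute/[Pb²⁺]_conc = 2.96 × 10^-4/0.0019 = 0.156.
E = 0 − (RT/nF) ln Q = −((8.314×318)/(2×96485))(-1.859) = 0.0255 V.

0.025 V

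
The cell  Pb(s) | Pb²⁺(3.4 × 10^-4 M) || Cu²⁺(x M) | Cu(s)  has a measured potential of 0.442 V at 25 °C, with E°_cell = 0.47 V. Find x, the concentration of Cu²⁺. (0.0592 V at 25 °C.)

3.9 × 10^-5 M

From the Nernst equation, log Q = n(E° − E)/0.0592 = 2(0.47 − 0.442)/0.0592 = 0.946, so Q = 8.83.
With Q = [Pb²⁺]/[Cu²⁺] and the known concentrations, [Cu²⁺] in the denominator gives [Cu²⁺] = 3.9 × 10^-5 M.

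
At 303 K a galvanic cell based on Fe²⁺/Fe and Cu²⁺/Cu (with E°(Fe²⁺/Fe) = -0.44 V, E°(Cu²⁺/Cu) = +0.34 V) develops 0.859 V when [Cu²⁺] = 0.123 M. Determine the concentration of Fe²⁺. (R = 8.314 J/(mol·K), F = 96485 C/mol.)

2.9 × 10^-4 M

From the Nernst equation, ln Q = nF(E° − E)/RT = 2×96485×(0.78 − 0.859)/(8.314×303) = -6.052, so Q = 0.00235.
With Q = [Fe²⁺]/[Cu²⁺] and the known concentrations, [Fe²⁺] in the numerator gives [Fe²⁺] = 2.9 × 10^-4 M.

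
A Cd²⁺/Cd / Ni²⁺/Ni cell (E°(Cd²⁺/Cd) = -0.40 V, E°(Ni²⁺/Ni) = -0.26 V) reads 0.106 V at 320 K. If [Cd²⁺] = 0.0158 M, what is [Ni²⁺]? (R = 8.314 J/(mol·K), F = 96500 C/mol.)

0.0013 M

From the Nernst equation, ln Q = nF(E° − E)/RT = 2×96500×(0.14 − 0.106)/(8.314×320) = 2.466, so Q = 11.8.
With Q = [Cd²⁺]/[Ni²⁺] and the known concentrations, [Ni²⁺] in the denominator gives [Ni²⁺] = 0.0013 M.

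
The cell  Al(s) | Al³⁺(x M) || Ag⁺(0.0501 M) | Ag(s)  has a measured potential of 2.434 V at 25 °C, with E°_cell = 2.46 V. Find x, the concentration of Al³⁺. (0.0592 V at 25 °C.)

From the Nernst equation, log Q = n(E° − E)/0.0592 = 3(2.46 − 2.434)/0.0592 = 1.318, so Q = 20.8.
With Q = [Al³⁺]/[Ag⁺]^3 and the known concentrations, [Al³⁺] in the numerator gives [Al³⁺] = 0.0026 M.

0.0026 M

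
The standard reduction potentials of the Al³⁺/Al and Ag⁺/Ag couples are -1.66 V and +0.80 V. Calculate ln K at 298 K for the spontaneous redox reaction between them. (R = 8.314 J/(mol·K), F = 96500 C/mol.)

E°_cell = +0.80 − (-1.66) = 2.46 V, with n = 3 electrons transferred.
At equilibrium E = 0, so the Nernst equation gives ln K = nFE°/RT = (3)(96500)(2.46)/((8.314)(298)) = 287.45.

ln K = 287.4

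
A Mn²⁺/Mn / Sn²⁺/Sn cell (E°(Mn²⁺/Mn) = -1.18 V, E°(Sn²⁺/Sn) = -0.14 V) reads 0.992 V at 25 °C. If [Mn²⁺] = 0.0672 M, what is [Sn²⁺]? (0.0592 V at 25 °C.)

0.0016 M

From the Nernst equation, log Q = n(E° − E)/0.0592 = 2(1.04 − 0.992)/0.0592 = 1.622, so Q = 41.8.
With Q = [Mn²⁺]/[Sn²⁺] and the known concentrations, [Sn²⁺] in the denominator gives [Sn²⁺] = 0.0016 M.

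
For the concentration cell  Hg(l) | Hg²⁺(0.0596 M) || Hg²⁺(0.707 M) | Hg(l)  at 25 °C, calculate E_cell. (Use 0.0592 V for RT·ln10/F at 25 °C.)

Both half-cells are Hg²⁺/Hg, so E°_cell = 0. The concentrated side is the cathode; the cell reaction moves Hg²⁺ from high to low concentration with n = 2.
Q = [Hg²⁺]_dilute/[Hg²⁺]_conc = 0.0596/0.707 = 0.0843.
E = 0 − (0.0592/2) log Q = −(0.0592/2)(-1.074) = 0.0318 V.

0.032 V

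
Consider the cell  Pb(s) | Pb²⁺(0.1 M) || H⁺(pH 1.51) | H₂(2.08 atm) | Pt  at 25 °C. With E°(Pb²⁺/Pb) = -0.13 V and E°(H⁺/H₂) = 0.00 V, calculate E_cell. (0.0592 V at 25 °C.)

The hydrogen couple is the cathode, so E°_cell = 0.13 V; n = 2.
[H⁺] = 10^(−1.51) = 0.031 M, and Q = [Pb²⁺]·P(H₂) / [H⁺]^2 = 218.
E = E° − (0.0592/2) log Q = 0.13 − (0.0592/2)(2.338) = 0.061 V.

0.061 V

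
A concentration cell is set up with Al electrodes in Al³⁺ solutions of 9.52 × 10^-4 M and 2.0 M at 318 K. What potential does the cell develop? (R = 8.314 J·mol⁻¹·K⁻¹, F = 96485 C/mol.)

0.070 V

Both half-cells are Al³⁺/Al, so E°_cell = 0. The concentrated side is the cathode; the cell reaction moves Al³⁺ from high to low concentration with n = 3.
Q = [Al³⁺]_dilute/[Al³⁺]_conc = 9.52 × 10^-4/2.0 = 4.76 × 10^-4.
E = 0 − (RT/nF) ln Q = −((8.314×318)/(3×96485))(-7.650) = 0.0699 V.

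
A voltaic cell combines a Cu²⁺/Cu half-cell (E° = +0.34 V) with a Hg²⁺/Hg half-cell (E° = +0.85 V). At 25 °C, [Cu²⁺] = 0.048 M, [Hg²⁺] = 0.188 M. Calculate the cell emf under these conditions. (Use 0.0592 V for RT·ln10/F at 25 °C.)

0.528 V

The Hg²⁺/Hg couple has the higher reduction potential and acts as the cathode, so E°_cell = +0.85 − (+0.34) = 0.51 V.
Balancing electrons gives n = 2; the reaction quotient is Q = [Cu²⁺]/[Hg²⁺] = 0.255.
At 25 °C, E = E° − (0.0592/n) log Q = 0.51 − (0.0592/2)(-0.593) = 0.510 + 0.018 = 0.528 V.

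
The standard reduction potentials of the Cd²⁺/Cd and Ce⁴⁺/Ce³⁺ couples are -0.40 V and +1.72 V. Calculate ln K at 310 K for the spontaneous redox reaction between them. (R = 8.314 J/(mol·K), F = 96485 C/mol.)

ln K = 158.7

E°_cell = +1.72 − (-0.40) = 2.12 V, with n = 2 electrons transferred.
At equilibrium E = 0, so the Nernst equation gives ln K = nFE°/RT = (2)(96485)(2.12)/((8.314)(310)) = 158.73.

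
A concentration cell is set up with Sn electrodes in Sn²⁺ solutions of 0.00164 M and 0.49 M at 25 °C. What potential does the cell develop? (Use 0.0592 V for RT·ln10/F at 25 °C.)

Both half-cells are Sn²⁺/Sn, so E°_cell = 0. The concentrated side is the cathode; the cell reaction moves Sn²⁺ from high to low concentration with n = 2.
Q = [Sn²⁺]_dilute/[Sn²⁺]_conc = 0.00164/0.49 = 0.00335.
E = 0 − (0.0592/2) log Q = −(0.0592/2)(-2.475) = 0.0733 V.

0.073 V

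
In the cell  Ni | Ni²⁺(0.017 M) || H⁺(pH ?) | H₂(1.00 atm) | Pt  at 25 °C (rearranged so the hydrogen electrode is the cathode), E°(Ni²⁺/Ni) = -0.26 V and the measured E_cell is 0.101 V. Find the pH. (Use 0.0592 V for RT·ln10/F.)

pH = 3.57

E°_cell = 0.26 V and n = 2.
log Q = n(E° − E)/0.0592 = 2×(0.26 − 0.101)/0.0592 = 5.372.
With Q = [Ni²⁺]·P(H₂) / [H⁺]^2, solving for [H⁺] gives log[H⁺] = -3.571, so pH = 3.57.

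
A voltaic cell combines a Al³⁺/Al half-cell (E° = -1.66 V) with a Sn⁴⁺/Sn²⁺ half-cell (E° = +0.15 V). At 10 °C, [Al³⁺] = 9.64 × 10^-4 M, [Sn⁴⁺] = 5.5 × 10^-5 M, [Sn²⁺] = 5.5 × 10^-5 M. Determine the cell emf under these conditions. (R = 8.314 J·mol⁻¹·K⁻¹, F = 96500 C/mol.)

The Sn⁴⁺/Sn²⁺ couple has the higher reduction potential and acts as the cathode, so E°_cell = +0.15 − (-1.66) = 1.81 V.
Balancing electrons gives n = 6; the reaction quotient is Q = [Al³⁺]^2·[Sn²⁺]^3/[Sn⁴⁺]^3 = 9.29 × 10^-7.
E = E° − (RT/nF) ln Q = 1.81 − (8.314×283)/(6×96500) × (-13.889) = 1.810 + 0.056 = 1.866 V.

1.87 V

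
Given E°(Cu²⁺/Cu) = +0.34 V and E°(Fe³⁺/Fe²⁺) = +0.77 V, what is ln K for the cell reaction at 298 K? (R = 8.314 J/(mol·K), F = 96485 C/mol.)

ln K = 33.5

E°_cell = +0.77 − (+0.34) = 0.43 V, with n = 2 electrons transferred.
At equilibrium E = 0, so the Nernst equation gives ln K = nFE°/RT = (2)(96485)(0.43)/((8.314)(298)) = 33.49.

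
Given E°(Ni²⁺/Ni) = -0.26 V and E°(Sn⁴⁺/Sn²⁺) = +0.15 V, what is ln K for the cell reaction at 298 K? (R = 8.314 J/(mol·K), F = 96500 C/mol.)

E°_cell = +0.15 − (-0.26) = 0.41 V, with n = 2 electrons transferred.
At equilibrium E = 0, so the Nernst equation gives ln K = nFE°/RT = (2)(96500)(0.41)/((8.314)(298)) = 31.94.

ln K = 31.9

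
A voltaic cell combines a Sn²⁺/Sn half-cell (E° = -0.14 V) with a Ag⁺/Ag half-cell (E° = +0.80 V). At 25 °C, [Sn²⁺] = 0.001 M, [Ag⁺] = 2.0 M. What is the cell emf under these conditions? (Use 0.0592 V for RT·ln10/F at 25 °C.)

1.05 V

The Ag⁺/Ag couple has the higher reduction potential and acts as the cathode, so E°_cell = +0.80 − (-0.14) = 0.94 V.
Balancing electrons gives n = 2; the reaction quotient is Q = [Sn²⁺]/[Ag⁺]^2 = 2.5 × 10^-4.
At 25 °C, E = E° − (0.0592/n) log Q = 0.94 − (0.0592/2)(-3.602) = 0.940 + 0.107 = 1.047 V.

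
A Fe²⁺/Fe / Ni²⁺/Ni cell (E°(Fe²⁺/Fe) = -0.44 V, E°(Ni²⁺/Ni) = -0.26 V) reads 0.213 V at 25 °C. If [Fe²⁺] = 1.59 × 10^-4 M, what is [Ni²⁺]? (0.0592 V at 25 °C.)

From the Nernst equation, log Q = n(E° − E)/0.0592 = 2(0.18 − 0.213)/0.0592 = -1.115, so Q = 0.0768.
With Q = [Fe²⁺]/[Ni²⁺] and the known concentrations, [Ni²⁺] in the denominator gives [Ni²⁺] = 0.0021 M.

0.0021 M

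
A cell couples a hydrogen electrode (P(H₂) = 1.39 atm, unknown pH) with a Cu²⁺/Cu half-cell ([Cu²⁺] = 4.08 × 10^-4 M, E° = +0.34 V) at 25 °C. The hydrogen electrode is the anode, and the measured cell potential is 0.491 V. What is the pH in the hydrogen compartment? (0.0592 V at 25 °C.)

E°_cell = 0.34 V and n = 2.
log Q = n(E° − E)/0.0592 = 2×(0.34 − 0.491)/0.0592 = -5.101.
With Q = [H⁺]^2 / ([Cu²⁺]·P(H₂)), solving for [H⁺] gives log[H⁺] = -4.174, so pH = 4.17.

pH = 4.17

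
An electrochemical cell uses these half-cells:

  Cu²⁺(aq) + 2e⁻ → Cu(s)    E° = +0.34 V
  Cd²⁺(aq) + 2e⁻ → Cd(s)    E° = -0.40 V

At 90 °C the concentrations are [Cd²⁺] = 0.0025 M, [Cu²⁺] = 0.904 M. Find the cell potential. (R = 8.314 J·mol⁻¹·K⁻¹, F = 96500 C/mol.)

The Cu²⁺/Cu couple has the higher reduction potential and acts as the cathode, so E°_cell = +0.34 − (-0.40) = 0.74 V.
Balancing electrons gives n = 2; the reaction quotient is Q = [Cd²⁺]/[Cu²⁺] = 0.00277.
E = E° − (RT/nF) ln Q = 0.74 − (8.314×363)/(2×96500) × (-5.891) = 0.740 + 0.092 = 0.832 V.

0.832 V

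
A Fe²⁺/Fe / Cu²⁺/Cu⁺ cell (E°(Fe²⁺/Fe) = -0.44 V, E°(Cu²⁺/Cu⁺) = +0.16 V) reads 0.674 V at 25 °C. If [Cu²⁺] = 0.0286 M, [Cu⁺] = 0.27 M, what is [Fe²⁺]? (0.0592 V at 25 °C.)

From the Nernst equation, log Q = n(E° − E)/0.0592 = 2(0.60 − 0.674)/0.0592 = -2.500, so Q = 0.00316.
With Q = [Fe²⁺]·[Cu⁺]^2/[Cu²⁺]^2 and the known concentrations, [Fe²⁺] in the numerator gives [Fe²⁺] = 3.5 × 10^-5 M.

3.5 × 10^-5 M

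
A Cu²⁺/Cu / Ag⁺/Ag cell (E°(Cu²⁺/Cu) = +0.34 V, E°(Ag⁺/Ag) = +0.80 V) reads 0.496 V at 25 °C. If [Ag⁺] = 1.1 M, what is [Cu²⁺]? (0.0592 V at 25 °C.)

From the Nernst equation, log Q = n(E° − E)/0.0592 = 2(0.46 − 0.496)/0.0592 = -1.216, so Q = 0.0608.
With Q = [Cu²⁺]/[Ag⁺]^2 and the known concentrations, [Cu²⁺] in the numerator gives [Cu²⁺] = 0.074 M.

0.074 M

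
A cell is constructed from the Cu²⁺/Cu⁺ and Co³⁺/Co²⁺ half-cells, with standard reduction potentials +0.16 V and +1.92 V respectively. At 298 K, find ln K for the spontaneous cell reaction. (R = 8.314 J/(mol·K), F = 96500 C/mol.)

E°_cell = +1.92 − (+0.16) = 1.76 V, with n = 1 electron transferred.
At equilibrium E = 0, so the Nernst equation gives ln K = nFE°/RT = (1)(96500)(1.76)/((8.314)(298)) = 68.55.

ln K = 68.6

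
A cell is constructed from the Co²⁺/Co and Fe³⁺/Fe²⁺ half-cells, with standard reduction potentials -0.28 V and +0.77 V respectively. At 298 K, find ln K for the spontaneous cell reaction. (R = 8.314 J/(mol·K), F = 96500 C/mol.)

E°_cell = +0.77 − (-0.28) = 1.05 V, with n = 2 electrons transferred.
At equilibrium E = 0, so the Nernst equation gives ln K = nFE°/RT = (2)(96500)(1.05)/((8.314)(298)) = 81.79.

ln K = 81.8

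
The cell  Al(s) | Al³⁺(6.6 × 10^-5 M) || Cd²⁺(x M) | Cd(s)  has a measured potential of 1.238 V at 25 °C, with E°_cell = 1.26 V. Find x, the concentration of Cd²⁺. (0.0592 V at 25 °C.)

From the Nernst equation, log Q = n(E° − E)/0.0592 = 6(1.26 − 1.238)/0.0592 = 2.230, so Q = 170.
With Q = [Al³⁺]^2/[Cd²⁺]^3 and the known concentrations, [Cd²⁺]^3 in the denominator gives [Cd²⁺] = 2.9 × 10^-4 M.

2.9 × 10^-4 M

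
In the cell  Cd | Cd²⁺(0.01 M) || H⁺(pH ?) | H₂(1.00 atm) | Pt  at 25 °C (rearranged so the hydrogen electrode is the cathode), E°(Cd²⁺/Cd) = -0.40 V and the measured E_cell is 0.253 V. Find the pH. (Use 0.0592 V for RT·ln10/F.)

pH = 3.48

E°_cell = 0.40 V and n = 2.
log Q = n(E° − E)/0.0592 = 2×(0.40 − 0.253)/0.0592 = 4.966.
With Q = [Cd²⁺]·P(H₂) / [H⁺]^2, solving for [H⁺] gives log[H⁺] = -3.483, so pH = 3.48.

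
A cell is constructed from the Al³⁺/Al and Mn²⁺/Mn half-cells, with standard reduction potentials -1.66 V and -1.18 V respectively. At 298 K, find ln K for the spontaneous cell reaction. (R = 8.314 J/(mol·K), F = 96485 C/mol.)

ln K = 112.2

E°_cell = -1.18 − (-1.66) = 0.48 V, with n = 6 electrons transferred.
At equilibrium E = 0, so the Nernst equation gives ln K = nFE°/RT = (6)(96485)(0.48)/((8.314)(298)) = 112.16.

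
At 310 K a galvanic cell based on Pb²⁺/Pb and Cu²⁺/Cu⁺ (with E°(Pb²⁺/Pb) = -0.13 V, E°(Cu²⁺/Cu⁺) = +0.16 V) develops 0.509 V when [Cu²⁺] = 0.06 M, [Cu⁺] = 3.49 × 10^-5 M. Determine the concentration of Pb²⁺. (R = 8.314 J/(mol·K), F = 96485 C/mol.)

From the Nernst equation, ln Q = nF(E° − E)/RT = 2×96485×(0.29 − 0.509)/(8.314×310) = -16.397, so Q = 7.57 × 10^-8.
With Q = [Pb²⁺]·[Cu⁺]^2/[Cu²⁺]^2 and the known concentrations, [Pb²⁺] in the numerator gives [Pb²⁺] = 0.22 M.

0.22 M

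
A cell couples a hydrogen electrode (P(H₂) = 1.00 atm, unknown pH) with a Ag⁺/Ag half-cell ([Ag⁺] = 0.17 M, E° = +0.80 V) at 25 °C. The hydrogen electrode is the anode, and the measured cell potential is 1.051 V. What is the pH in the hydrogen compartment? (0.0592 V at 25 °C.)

pH = 5.01

E°_cell = 0.80 V and n = 2.
log Q = n(E° − E)/0.0592 = 2×(0.80 − 1.051)/0.0592 = -8.480.
With Q = [H⁺]^2 / ([Ag⁺]^2·P(H₂)), solving for [H⁺] gives log[H⁺] = -5.009, so pH = 5.01.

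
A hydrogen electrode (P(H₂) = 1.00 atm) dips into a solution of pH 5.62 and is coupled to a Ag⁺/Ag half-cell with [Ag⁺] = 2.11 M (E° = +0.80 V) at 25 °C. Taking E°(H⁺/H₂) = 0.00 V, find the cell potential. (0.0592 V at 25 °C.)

1.15 V

The Ag⁺/Ag couple is the cathode, so E°_cell = 0.80 V; n = 2.
[H⁺] = 10^(−5.62) = 2.4 × 10^-6 M, and Q = [H⁺]^2 / ([Ag⁺]^2·P(H₂)) = 1.29 × 10^-12.
E = E° − (0.0592/2) log Q = 0.80 − (0.0592/2)(-11.889) = 1.152 V.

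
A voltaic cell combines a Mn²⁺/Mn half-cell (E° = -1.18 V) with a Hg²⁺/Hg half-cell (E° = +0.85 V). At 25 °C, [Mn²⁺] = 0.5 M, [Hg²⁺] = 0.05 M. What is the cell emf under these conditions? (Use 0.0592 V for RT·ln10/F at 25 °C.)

2.00 V

The Hg²⁺/Hg couple has the higher reduction potential and acts as the cathode, so E°_cell = +0.85 − (-1.18) = 2.03 V.
Balancing electrons gives n = 2; the reaction quotient is Q = [Mn²⁺]/[Hg²⁺] = 10.0.
At 25 °C, E = E° − (0.0592/n) log Q = 2.03 − (0.0592/2)(1.000) = 2.030 − 0.030 = 2.000 V.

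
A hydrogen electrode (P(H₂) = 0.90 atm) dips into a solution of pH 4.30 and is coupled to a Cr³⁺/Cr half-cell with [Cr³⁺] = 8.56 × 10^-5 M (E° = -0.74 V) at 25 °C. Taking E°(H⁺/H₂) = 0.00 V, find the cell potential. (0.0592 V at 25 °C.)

The hydrogen couple is the cathode, so E°_cell = 0.74 V; n = 6.
[H⁺] = 10^(−4.30) = 5 × 10^-5 M, and Q = [Cr³⁺]^2·P(H₂)^3 / [H⁺]^6 = 3.37 × 10^17.
E = E° − (0.0592/6) log Q = 0.74 − (0.0592/6)(17.528) = 0.567 V.

0.57 V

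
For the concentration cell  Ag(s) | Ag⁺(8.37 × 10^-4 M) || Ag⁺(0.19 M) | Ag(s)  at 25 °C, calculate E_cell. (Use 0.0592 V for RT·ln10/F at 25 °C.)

0.14 V

Both half-cells are Ag⁺/Ag, so E°_cell = 0. The concentrated side is the cathode; the cell reaction moves Ag⁺ from high to low concentration with n = 1.
Q = [Ag⁺]_dilute/[Ag⁺]_conc = 8.37 × 10^-4/0.19 = 0.00441.
E = 0 − (0.0592/1) log Q = −(0.0592/1)(-2.356) = 0.1395 V.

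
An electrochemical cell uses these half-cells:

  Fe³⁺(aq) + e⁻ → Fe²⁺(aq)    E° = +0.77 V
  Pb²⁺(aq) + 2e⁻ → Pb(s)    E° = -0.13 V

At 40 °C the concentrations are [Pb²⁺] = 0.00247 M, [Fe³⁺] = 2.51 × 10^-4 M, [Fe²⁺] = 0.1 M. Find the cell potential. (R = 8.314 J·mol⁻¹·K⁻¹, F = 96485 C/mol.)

The Fe³⁺/Fe²⁺ couple has the higher reduction potential and acts as the cathode, so E°_cell = +0.77 − (-0.13) = 0.90 V.
Balancing electrons gives n = 2; the reaction quotient is Q = [Pb²⁺]·[Fe²⁺]^2/[Fe³⁺]^2 = 392.
E = E° − (RT/nF) ln Q = 0.90 − (8.314×313)/(2×96485) × (5.971) = 0.900 − 0.081 = 0.819 V.

0.819 V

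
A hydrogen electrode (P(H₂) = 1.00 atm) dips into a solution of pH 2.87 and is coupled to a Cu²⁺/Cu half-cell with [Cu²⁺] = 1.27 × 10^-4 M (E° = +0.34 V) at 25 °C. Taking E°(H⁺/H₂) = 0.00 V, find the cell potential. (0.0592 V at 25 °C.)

The Cu²⁺/Cu couple is the cathode, so E°_cell = 0.34 V; n = 2.
[H⁺] = 10^(−2.87) = 0.0013 M, and Q = [H⁺]^2 / ([Cu²⁺]·P(H₂)) = 0.0143.
E = E° − (0.0592/2) log Q = 0.34 − (0.0592/2)(-1.844) = 0.395 V.

0.39 V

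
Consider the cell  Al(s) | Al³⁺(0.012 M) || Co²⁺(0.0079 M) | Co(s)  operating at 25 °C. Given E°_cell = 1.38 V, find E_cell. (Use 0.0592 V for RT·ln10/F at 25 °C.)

Balancing electrons gives n = 6; the reaction quotient is Q = [Al³⁺]^2/[Co²⁺]^3 = 292.
At 25 °C, E = E° − (0.0592/n) log Q = 1.38 − (0.0592/6)(2.465) = 1.380 − 0.024 = 1.356 V.

1.36 V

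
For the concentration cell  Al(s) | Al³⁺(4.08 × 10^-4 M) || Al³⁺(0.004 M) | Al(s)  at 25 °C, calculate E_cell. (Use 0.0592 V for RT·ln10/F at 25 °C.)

0.020 V

Both half-cells are Al³⁺/Al, so E°_cell = 0. The concentrated side is the cathode; the cell reaction moves Al³⁺ from high to low concentration with n = 3.
Q = [Al³⁺]_dilute/[Al³⁺]_conc = 4.08 × 10^-4/0.004 = 0.102.
E = 0 − (0.0592/3) log Q = −(0.0592/3)(-0.991) = 0.0196 V.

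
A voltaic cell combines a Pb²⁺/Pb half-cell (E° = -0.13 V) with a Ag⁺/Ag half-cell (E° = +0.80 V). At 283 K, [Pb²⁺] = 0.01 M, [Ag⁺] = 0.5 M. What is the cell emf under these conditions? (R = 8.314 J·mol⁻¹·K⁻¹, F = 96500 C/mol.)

0.969 V

The Ag⁺/Ag couple has the higher reduction potential and acts as the cathode, so E°_cell = +0.80 − (-0.13) = 0.93 V.
Balancing electrons gives n = 2; the reaction quotient is Q = [Pb²⁺]/[Ag⁺]^2 = 0.0400.
E = E° − (RT/nF) ln Q = 0.93 − (8.314×283)/(2×96500) × (-3.219) = 0.930 + 0.039 = 0.969 V.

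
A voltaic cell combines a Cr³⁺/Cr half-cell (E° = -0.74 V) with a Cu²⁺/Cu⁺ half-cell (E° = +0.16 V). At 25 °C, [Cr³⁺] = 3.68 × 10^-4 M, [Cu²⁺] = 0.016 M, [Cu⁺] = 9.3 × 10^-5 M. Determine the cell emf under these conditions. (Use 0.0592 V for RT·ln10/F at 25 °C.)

1.10 V

The Cu²⁺/Cu⁺ couple has the higher reduction potential and acts as the cathode, so E°_cell = +0.16 − (-0.74) = 0.90 V.
Balancing electrons gives n = 3; the reaction quotient is Q = [Cr³⁺]·[Cu⁺]^3/[Cu²⁺]^3 = 7.23 × 10^-11.
At 25 °C, E = E° − (0.0592/n) log Q = 0.90 − (0.0592/3)(-10.141) = 0.900 + 0.200 = 1.100 V.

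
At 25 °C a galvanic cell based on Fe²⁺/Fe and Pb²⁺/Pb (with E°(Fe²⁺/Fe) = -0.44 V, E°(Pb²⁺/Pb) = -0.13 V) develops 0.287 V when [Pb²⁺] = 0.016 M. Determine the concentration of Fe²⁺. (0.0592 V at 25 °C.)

From the Nernst equation, log Q = n(E° − E)/0.0592 = 2(0.31 − 0.287)/0.0592 = 0.777, so Q = 5.98.
With Q = [Fe²⁺]/[Pb²⁺] and the known concentrations, [Fe²⁺] in the numerator gives [Fe²⁺] = 0.096 M.

0.096 M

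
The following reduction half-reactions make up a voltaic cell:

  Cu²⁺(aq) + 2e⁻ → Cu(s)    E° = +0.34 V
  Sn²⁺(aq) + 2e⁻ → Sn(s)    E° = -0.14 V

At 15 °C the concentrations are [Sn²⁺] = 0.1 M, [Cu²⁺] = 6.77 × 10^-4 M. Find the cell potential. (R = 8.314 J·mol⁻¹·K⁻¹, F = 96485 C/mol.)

0.418 V

The Cu²⁺/Cu couple has the higher reduction potential and acts as the cathode, so E°_cell = +0.34 − (-0.14) = 0.48 V.
Balancing electrons gives n = 2; the reaction quotient is Q = [Sn²⁺]/[Cu²⁺] = 148.
E = E° − (RT/nF) ln Q = 0.48 − (8.314×288)/(2×96485) × (4.995) = 0.480 − 0.062 = 0.418 V.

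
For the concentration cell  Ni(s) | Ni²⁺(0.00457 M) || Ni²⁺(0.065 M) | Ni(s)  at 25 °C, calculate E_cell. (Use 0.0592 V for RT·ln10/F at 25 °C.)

Both half-cells are Ni²⁺/Ni, so E°_cell = 0. The concentrated side is the cathode; the cell reaction moves Ni²⁺ from high to low concentration with n = 2.
Q = [Ni²⁺]_dilute/[Ni²⁺]_conc = 0.00457/0.065 = 0.0703.
E = 0 − (0.0592/2) log Q = −(0.0592/2)(-1.153) = 0.0341 V.

0.034 V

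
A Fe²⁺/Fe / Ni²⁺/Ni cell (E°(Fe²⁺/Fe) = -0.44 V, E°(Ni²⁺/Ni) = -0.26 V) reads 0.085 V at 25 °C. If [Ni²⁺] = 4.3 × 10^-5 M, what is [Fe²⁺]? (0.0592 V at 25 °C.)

0.07 M

From the Nernst equation, log Q = n(E° − E)/0.0592 = 2(0.18 − 0.085)/0.0592 = 3.209, so Q = 1620.
With Q = [Fe²⁺]/[Ni²⁺] and the known concentrations, [Fe²⁺] in the numerator gives [Fe²⁺] = 0.07 M.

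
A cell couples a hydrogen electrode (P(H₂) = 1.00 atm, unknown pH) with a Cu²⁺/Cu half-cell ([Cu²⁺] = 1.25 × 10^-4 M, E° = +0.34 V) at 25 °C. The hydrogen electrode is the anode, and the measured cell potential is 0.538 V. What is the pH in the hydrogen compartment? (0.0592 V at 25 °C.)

E°_cell = 0.34 V and n = 2.
log Q = n(E° − E)/0.0592 = 2×(0.34 − 0.538)/0.0592 = -6.689.
With Q = [H⁺]^2 / ([Cu²⁺]·P(H₂)), solving for [H⁺] gives log[H⁺] = -5.296, so pH = 5.30.

pH = 5.30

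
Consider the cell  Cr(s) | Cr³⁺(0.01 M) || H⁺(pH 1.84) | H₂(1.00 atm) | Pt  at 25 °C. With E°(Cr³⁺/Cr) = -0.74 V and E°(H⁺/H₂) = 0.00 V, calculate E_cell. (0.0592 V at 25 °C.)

The hydrogen couple is the cathode, so E°_cell = 0.74 V; n = 6.
[H⁺] = 10^(−1.84) = 0.014 M, and Q = [Cr³⁺]^2·P(H₂)^3 / [H⁺]^6 = 1.1 × 10^7.
E = E° − (0.0592/6) log Q = 0.74 − (0.0592/6)(7.040) = 0.671 V.

0.67 V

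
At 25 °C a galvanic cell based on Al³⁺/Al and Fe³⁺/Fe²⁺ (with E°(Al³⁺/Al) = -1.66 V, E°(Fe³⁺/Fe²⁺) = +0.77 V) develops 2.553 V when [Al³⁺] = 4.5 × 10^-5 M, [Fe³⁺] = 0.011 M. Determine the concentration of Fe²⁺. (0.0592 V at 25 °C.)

0.0026 M

From the Nernst equation, log Q = n(E° − E)/0.0592 = 3(2.43 − 2.553)/0.0592 = -6.233, so Q = 5.85 × 10^-7.
With Q = [Al³⁺]·[Fe²⁺]^3/[Fe³⁺]^3 and the known concentrations, [Fe²⁺]^3 in the numerator gives [Fe²⁺] = 0.0026 M.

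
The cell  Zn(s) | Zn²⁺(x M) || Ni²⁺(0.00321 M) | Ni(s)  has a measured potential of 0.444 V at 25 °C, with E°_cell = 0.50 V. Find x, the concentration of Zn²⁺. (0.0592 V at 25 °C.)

From the Nernst equation, log Q = n(E° − E)/0.0592 = 2(0.50 − 0.444)/0.0592 = 1.892, so Q = 78.0.
With Q = [Zn²⁺]/[Ni²⁺] and the known concentrations, [Zn²⁺] in the numerator gives [Zn²⁺] = 0.25 M.

0.25 M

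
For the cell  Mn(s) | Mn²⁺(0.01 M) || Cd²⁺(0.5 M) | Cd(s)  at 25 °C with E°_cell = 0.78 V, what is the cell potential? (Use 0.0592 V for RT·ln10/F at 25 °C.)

0.830 V

Balancing electrons gives n = 2; the reaction quotient is Q = [Mn²⁺]/[Cd²⁺] = 0.0200.
At 25 °C, E = E° − (0.0592/n) log Q = 0.78 − (0.0592/2)(-1.699) = 0.780 + 0.050 = 0.830 V.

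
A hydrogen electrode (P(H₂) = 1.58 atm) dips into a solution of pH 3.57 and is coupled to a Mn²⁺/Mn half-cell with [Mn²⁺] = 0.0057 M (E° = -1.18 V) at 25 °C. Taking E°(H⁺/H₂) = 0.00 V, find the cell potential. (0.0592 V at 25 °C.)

The hydrogen couple is the cathode, so E°_cell = 1.18 V; n = 2.
[H⁺] = 10^(−3.57) = 2.7 × 10^-4 M, and Q = [Mn²⁺]·P(H₂) / [H⁺]^2 = 1.24 × 10^5.
E = E° − (0.0592/2) log Q = 1.18 − (0.0592/2)(5.095) = 1.029 V.

1.03 V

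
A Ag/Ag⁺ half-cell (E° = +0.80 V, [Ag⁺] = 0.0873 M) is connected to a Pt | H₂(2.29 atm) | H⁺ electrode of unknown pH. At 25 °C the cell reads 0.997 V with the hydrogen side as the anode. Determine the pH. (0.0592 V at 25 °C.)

pH = 4.21

E°_cell = 0.80 V and n = 2.
log Q = n(E° − E)/0.0592 = 2×(0.80 − 0.997)/0.0592 = -6.655.
With Q = [H⁺]^2 / ([Ag⁺]^2·P(H₂)), solving for [H⁺] gives log[H⁺] = -4.207, so pH = 4.21.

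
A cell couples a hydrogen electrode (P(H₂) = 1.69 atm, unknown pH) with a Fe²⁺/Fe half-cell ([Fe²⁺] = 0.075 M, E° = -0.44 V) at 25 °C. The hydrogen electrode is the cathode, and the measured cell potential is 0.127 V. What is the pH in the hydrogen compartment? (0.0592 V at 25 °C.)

pH = 5.74

E°_cell = 0.44 V and n = 2.
log Q = n(E° − E)/0.0592 = 2×(0.44 − 0.127)/0.0592 = 10.574.
With Q = [Fe²⁺]·P(H₂) / [H⁺]^2, solving for [H⁺] gives log[H⁺] = -5.736, so pH = 5.74.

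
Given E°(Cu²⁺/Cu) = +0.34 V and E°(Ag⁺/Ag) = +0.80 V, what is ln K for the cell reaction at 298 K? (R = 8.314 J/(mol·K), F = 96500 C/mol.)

ln K = 35.8

E°_cell = +0.80 − (+0.34) = 0.46 V, with n = 2 electrons transferred.
At equilibrium E = 0, so the Nernst equation gives ln K = nFE°/RT = (2)(96500)(0.46)/((8.314)(298)) = 35.83.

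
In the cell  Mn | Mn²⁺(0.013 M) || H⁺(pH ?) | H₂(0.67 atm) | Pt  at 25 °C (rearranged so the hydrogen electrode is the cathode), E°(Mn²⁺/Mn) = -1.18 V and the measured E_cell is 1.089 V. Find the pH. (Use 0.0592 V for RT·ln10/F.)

pH = 2.57

E°_cell = 1.18 V and n = 2.
log Q = n(E° − E)/0.0592 = 2×(1.18 − 1.089)/0.0592 = 3.074.
With Q = [Mn²⁺]·P(H₂) / [H⁺]^2, solving for [H⁺] gives log[H⁺] = -2.567, so pH = 2.57.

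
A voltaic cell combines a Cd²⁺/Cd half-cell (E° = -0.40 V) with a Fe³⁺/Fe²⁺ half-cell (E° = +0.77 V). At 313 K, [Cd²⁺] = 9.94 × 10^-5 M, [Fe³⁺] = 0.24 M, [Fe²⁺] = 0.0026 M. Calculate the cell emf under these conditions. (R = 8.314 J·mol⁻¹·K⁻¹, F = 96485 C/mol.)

The Fe³⁺/Fe²⁺ couple has the higher reduction potential and acts as the cathode, so E°_cell = +0.77 − (-0.40) = 1.17 V.
Balancing electrons gives n = 2; the reaction quotient is Q = [Cd²⁺]·[Fe²⁺]^2/[Fe³⁺]^2 = 1.17 × 10^-8.
E = E° − (RT/nF) ln Q = 1.17 − (8.314×313)/(2×96485) × (-18.267) = 1.170 + 0.246 = 1.416 V.

1.42 V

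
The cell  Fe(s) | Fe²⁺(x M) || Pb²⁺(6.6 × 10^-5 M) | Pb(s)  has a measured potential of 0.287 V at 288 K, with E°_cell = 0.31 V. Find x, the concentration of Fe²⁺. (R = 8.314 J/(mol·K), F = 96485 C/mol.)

From the Nernst equation, ln Q = nF(E° − E)/RT = 2×96485×(0.31 − 0.287)/(8.314×288) = 1.854, so Q = 6.38.
With Q = [Fe²⁺]/[Pb²⁺] and the known concentrations, [Fe²⁺] in the numerator gives [Fe²⁺] = 4.2 × 10^-4 M.

4.2 × 10^-4 M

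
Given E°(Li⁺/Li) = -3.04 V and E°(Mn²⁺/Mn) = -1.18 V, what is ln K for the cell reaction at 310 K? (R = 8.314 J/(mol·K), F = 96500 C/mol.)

ln K = 139.3

E°_cell = -1.18 − (-3.04) = 1.86 V, with n = 2 electrons transferred.
At equilibrium E = 0, so the Nernst equation gives ln K = nFE°/RT = (2)(96500)(1.86)/((8.314)(310)) = 139.28.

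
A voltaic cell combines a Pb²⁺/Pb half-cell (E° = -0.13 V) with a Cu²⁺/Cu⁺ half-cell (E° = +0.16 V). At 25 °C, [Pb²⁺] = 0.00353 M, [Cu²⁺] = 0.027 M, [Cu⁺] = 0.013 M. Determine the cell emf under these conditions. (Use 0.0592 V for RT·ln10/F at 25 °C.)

0.381 V

The Cu²⁺/Cu⁺ couple has the higher reduction potential and acts as the cathode, so E°_cell = +0.16 − (-0.13) = 0.29 V.
Balancing electrons gives n = 2; the reaction quotient is Q = [Pb²⁺]·[Cu⁺]^2/[Cu²⁺]^2 = 8.18 × 10^-4.
At 25 °C, E = E° − (0.0592/n) log Q = 0.29 − (0.0592/2)(-3.087) = 0.290 + 0.091 = 0.381 V.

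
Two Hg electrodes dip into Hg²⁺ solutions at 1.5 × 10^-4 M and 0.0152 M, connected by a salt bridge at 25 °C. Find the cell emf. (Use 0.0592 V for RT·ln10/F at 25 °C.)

Both half-cells are Hg²⁺/Hg, so E°_cell = 0. The concentrated side is the cathode; the cell reaction moves Hg²⁺ from high to low concentration with n = 2.
Q = [Hg²⁺]_dilute/[Hg²⁺]_conc = 1.5 × 10^-4/0.0152 = 0.00987.
E = 0 − (0.0592/2) log Q = −(0.0592/2)(-2.006) = 0.0594 V.

0.059 V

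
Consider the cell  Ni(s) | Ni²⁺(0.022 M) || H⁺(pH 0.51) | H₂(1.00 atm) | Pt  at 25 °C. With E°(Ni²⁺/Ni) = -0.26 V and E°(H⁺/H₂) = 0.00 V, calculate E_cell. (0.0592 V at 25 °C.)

The hydrogen couple is the cathode, so E°_cell = 0.26 V; n = 2.
[H⁺] = 10^(−0.51) = 0.31 M, and Q = [Ni²⁺]·P(H₂) / [H⁺]^2 = 0.230.
E = E° − (0.0592/2) log Q = 0.26 − (0.0592/2)(-0.638) = 0.279 V.

0.28 V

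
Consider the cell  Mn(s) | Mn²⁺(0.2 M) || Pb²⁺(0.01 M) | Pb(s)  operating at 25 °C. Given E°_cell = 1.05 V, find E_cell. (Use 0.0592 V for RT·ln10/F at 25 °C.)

1.01 V

Balancing electrons gives n = 2; the reaction quotient is Q = [Mn²⁺]/[Pb²⁺] = 20.0.
At 25 °C, E = E° − (0.0592/n) log Q = 1.05 − (0.0592/2)(1.301) = 1.050 − 0.039 = 1.011 V.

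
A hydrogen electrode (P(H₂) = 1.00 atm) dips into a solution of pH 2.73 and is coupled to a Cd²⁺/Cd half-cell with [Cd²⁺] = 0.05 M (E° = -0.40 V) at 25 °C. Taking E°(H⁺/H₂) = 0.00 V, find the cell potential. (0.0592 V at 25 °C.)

The hydrogen couple is the cathode, so E°_cell = 0.40 V; n = 2.
[H⁺] = 10^(−2.73) = 0.0019 M, and Q = [Cd²⁺]·P(H₂) / [H⁺]^2 = 1.44 × 10^4.
E = E° − (0.0592/2) log Q = 0.40 − (0.0592/2)(4.159) = 0.277 V.

0.28 V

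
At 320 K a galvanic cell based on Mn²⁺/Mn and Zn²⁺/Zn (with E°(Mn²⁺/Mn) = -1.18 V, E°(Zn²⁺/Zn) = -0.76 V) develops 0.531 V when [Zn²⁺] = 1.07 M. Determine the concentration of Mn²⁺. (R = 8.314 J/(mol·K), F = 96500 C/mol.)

From the Nernst equation, ln Q = nF(E° − E)/RT = 2×96500×(0.42 − 0.531)/(8.314×320) = -8.052, so Q = 3.18 × 10^-4.
With Q = [Mn²⁺]/[Zn²⁺] and the known concentrations, [Mn²⁺] in the numerator gives [Mn²⁺] = 3.4 × 10^-4 M.

3.4 × 10^-4 M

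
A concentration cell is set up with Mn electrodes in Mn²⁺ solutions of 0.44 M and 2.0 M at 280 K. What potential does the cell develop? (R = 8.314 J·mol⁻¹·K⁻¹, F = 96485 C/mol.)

0.018 V

Both half-cells are Mn²⁺/Mn, so E°_cell = 0. The concentrated side is the cathode; the cell reaction moves Mn²⁺ from high to low concentration with n = 2.
Q = [Mn²⁺]_dilute/[Mn²⁺]_conc = 0.44/2.0 = 0.220.
E = 0 − (RT/nF) ln Q = −((8.314×280)/(2×96485))(-1.514) = 0.0183 V.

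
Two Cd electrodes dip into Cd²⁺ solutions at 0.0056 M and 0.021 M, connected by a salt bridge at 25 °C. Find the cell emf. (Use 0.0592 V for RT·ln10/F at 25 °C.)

0.017 V

Both half-cells are Cd²⁺/Cd, so E°_cell = 0. The concentrated side is the cathode; the cell reaction moves Cd²⁺ from high to low concentration with n = 2.
Q = [Cd²⁺]_dilute/[Cd²⁺]_conc = 0.0056/0.021 = 0.267.
E = 0 − (0.0592/2) log Q = −(0.0592/2)(-0.574) = 0.0170 V.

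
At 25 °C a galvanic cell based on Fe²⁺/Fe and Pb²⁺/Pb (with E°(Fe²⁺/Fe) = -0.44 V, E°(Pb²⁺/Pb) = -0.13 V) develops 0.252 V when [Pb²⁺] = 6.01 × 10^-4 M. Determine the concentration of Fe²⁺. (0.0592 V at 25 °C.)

From the Nernst equation, log Q = n(E° − E)/0.0592 = 2(0.31 − 0.252)/0.0592 = 1.959, so Q = 91.1.
With Q = [Fe²⁺]/[Pb²⁺] and the known concentrations, [Fe²⁺] in the numerator gives [Fe²⁺] = 0.055 M.

0.055 M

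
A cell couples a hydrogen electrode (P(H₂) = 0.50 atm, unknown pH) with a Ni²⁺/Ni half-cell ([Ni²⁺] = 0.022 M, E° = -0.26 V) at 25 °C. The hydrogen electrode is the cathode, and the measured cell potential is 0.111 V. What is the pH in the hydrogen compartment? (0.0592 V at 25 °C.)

pH = 3.50

E°_cell = 0.26 V and n = 2.
log Q = n(E° − E)/0.0592 = 2×(0.26 − 0.111)/0.0592 = 5.034.
With Q = [Ni²⁺]·P(H₂) / [H⁺]^2, solving for [H⁺] gives log[H⁺] = -3.496, so pH = 3.50.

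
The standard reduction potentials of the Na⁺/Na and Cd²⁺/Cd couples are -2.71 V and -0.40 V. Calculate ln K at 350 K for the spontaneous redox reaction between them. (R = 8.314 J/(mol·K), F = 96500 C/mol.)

E°_cell = -0.40 − (-2.71) = 2.31 V, with n = 2 electrons transferred.
At equilibrium E = 0, so the Nernst equation gives ln K = nFE°/RT = (2)(96500)(2.31)/((8.314)(350)) = 153.21.

ln K = 153.2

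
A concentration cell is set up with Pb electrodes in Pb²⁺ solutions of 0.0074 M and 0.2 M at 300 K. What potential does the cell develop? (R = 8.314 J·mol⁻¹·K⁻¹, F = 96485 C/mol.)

0.043 V

Both half-cells are Pb²⁺/Pb, so E°_cell = 0. The concentrated side is the cathode; the cell reaction moves Pb²⁺ from high to low concentration with n = 2.
Q = [Pb²⁺]_dilute/[Pb²⁺]_conc = 0.0074/0.2 = 0.0370.
E = 0 − (RT/nF) ln Q = −((8.314×300)/(2×96485))(-3.297) = 0.0426 V.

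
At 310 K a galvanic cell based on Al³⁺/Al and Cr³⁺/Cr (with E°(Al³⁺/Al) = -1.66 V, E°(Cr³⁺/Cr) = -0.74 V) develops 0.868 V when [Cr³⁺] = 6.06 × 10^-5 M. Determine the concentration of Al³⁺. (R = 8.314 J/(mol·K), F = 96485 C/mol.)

0.021 M

From the Nernst equation, ln Q = nF(E° − E)/RT = 3×96485×(0.92 − 0.868)/(8.314×310) = 5.840, so Q = 344.
With Q = [Al³⁺]/[Cr³⁺] and the known concentrations, [Al³⁺] in the numerator gives [Al³⁺] = 0.021 M.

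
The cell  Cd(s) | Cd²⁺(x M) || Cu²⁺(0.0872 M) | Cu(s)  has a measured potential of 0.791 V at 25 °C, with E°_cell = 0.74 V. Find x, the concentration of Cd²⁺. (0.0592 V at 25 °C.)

From the Nernst equation, log Q = n(E° − E)/0.0592 = 2(0.74 − 0.791)/0.0592 = -1.723, so Q = 0.0189.
With Q = [Cd²⁺]/[Cu²⁺] and the known concentrations, [Cd²⁺] in the numerator gives [Cd²⁺] = 0.0017 M.

0.0017 M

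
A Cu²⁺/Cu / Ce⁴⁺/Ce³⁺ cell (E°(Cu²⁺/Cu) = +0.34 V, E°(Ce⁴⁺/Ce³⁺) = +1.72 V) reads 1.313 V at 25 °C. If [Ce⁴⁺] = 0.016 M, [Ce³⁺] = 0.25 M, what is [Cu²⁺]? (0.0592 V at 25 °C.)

From the Nernst equation, log Q = n(E° − E)/0.0592 = 2(1.38 − 1.313)/0.0592 = 2.264, so Q = 183.
With Q = [Cu²⁺]·[Ce³⁺]^2/[Ce⁴⁺]^2 and the known concentrations, [Cu²⁺] in the numerator gives [Cu²⁺] = 0.75 M.

0.75 M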